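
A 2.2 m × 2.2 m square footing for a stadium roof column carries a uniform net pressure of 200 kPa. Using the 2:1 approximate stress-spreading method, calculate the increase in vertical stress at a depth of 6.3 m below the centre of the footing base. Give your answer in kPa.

By the 2:1 method the load spreads at 1 horizontal : 2 vertical, so at depth z the loaded area has grown by z in each plan dimension:
Δσ = qBL/((B+z)(L+z)) = 200×2.2×2.2/((2.2+6.3)(2.2+6.3)) = 13.398 kPa

Δσ_z ≈ 13.4 kPa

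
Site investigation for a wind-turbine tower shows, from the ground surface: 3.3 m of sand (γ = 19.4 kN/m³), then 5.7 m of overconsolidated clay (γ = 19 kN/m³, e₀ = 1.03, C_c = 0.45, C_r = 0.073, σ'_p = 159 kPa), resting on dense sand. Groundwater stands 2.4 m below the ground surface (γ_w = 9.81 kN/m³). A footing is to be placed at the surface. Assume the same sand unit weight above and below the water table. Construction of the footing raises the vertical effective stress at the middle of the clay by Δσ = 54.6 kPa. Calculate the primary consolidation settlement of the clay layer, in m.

S_c ≈ 0.0457 m

Mid-depth of clay below the ground surface: z = 3.3 + 5.7/2 = 6.15 m.
Total vertical stress at mid-clay: σ_v = 19.4×3.3 + 19×2.85 = 118.17 kPa.
Pore pressure: u = 9.81×(6.15 − 2.4) = 36.788 kPa.
Initial effective stress: σ'_0 = σ_v − u = 118.17 − 36.788 = 81.382 kPa.
Final effective stress: σ'_f = 81.382 + 54.6 = 135.98 kPa.
σ'_f = 135.98 ≤ σ'_p = 159 kPa, so the clay remains overconsolidated and only the recompression index applies:
S_c = C_r·H/(1+e₀)·log₁₀(σ'_f/σ'_0) = 0.073×5.7/2.03×log₁₀(135.98/81.382)
    = 0.20498 × 0.22295 = 0.0457 m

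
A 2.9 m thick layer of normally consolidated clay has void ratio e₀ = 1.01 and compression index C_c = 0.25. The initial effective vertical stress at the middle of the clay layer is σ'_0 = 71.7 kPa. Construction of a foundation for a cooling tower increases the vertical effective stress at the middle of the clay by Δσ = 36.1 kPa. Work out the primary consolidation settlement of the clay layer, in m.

S_c ≈ 0.0639 m

Final effective stress: σ'_f = σ'_0 + Δσ = 71.7 + 36.1 = 107.8 kPa.
Normally consolidated clay, so the full stress increment lies on the virgin compression line:
S_c = C_c·H/(1+e₀)·log₁₀(σ'_f/σ'_0) = 0.25×2.9/(1+1.01)×log₁₀(107.8/71.7)
    = 0.3607 × 0.1771 = 0.06388 m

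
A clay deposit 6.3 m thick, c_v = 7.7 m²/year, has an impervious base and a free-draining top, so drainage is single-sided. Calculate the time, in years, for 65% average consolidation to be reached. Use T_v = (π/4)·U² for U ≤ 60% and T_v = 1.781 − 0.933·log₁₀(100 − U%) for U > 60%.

Drainage path length: H_d = H = 6.3 m (single drainage).
U > 60%: T_v = 1.781 − 0.933·log₁₀(100 − 65) = 0.34038.
t = T_v·H_d²/c_v = 0.34038×6.3²/7.7 = 1.755 years.

t ≈ 1.75 years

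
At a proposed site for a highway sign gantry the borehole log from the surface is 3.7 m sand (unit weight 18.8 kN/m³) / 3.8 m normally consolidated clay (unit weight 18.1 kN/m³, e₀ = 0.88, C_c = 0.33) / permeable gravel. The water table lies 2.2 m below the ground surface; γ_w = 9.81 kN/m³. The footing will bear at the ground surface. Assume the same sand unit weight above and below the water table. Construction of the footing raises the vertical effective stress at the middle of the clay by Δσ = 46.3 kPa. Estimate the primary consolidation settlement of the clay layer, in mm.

S_c ≈ 146 mm

Mid-depth of clay below the ground surface: z = 3.7 + 3.8/2 = 5.6 m.
Total vertical stress at mid-clay: σ_v = 18.8×3.7 + 18.1×1.9 = 103.95 kPa.
Pore pressure: u = 9.81×(5.6 − 2.2) = 33.354 kPa.
Initial effective stress: σ'_0 = σ_v − u = 103.95 − 33.354 = 70.596 kPa.
Final effective stress: σ'_f = σ'_0 + Δσ = 70.596 + 46.3 = 116.9 kPa.
Normally consolidated clay, so the full stress increment lies on the virgin compression line:
S_c = C_c·H/(1+e₀)·log₁₀(σ'_f/σ'_0) = 0.33×3.8/(1+0.88)×log₁₀(116.9/70.596)
    = 0.66702 × 0.21903 = 0.1461 m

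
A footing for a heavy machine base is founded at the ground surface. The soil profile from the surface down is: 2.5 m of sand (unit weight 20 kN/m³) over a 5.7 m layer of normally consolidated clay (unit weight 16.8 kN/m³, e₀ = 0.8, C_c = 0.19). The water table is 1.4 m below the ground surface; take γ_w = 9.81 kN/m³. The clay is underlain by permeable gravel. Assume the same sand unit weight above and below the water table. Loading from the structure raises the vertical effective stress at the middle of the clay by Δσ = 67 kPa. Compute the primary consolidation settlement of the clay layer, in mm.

Mid-depth of clay below the ground surface: z = 2.5 + 5.7/2 = 5.35 m.
Total vertical stress at mid-clay: σ_v = 20×2.5 + 16.8×2.85 = 97.88 kPa.
Pore pressure: u = 9.81×(5.35 − 1.4) = 38.75 kPa.
Initial effective stress: σ'_0 = σ_v − u = 97.88 − 38.75 = 59.13 kPa.
Final effective stress: σ'_f = σ'_0 + Δσ = 59.13 + 67 = 126.13 kPa.
Normally consolidated clay, so the full stress increment lies on the virgin compression line:
S_c = C_c·H/(1+e₀)·log₁₀(σ'_f/σ'_0) = 0.19×5.7/(1+0.8)×log₁₀(126.13/59.13)
    = 0.60167 × 0.32901 = 0.198 m

S_c ≈ 198 mm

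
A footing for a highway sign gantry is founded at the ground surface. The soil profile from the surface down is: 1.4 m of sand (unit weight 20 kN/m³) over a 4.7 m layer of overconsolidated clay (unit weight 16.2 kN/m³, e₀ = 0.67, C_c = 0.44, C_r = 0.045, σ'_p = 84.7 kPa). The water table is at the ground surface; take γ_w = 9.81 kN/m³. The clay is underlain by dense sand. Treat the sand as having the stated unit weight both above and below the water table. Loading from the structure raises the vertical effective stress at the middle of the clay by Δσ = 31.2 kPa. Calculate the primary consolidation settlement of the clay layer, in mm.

Mid-depth of clay below the ground surface: z = 1.4 + 4.7/2 = 3.75 m.
Total vertical stress at mid-clay: σ_v = 20×1.4 + 16.2×2.35 = 66.07 kPa.
Pore pressure: u = 9.81×(3.75 − 0) = 36.788 kPa.
Initial effective stress: σ'_0 = σ_v − u = 66.07 − 36.788 = 29.282 kPa.
Final effective stress: σ'_f = 29.282 + 31.2 = 60.482 kPa.
σ'_f = 60.482 ≤ σ'_p = 84.7 kPa, so the clay remains overconsolidated and only the recompression index applies:
S_c = C_r·H/(1+e₀)·log₁₀(σ'_f/σ'_0) = 0.045×4.7/1.67×log₁₀(60.482/29.282)
    = 0.12665 × 0.31503 = 0.0399 m

S_c ≈ 39.9 mm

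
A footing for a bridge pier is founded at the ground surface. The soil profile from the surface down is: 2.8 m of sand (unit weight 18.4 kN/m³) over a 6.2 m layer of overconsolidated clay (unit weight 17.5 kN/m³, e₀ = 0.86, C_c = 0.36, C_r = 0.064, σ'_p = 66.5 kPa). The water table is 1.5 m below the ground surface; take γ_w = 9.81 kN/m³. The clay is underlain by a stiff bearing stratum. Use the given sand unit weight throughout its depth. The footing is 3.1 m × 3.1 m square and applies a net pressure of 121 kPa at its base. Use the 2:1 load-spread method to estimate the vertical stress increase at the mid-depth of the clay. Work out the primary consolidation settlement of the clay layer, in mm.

Mid-depth of clay below the ground surface: z = 2.8 + 6.2/2 = 5.9 m.
Total vertical stress at mid-clay: σ_v = 18.4×2.8 + 17.5×3.1 = 105.77 kPa.
Pore pressure: u = 9.81×(5.9 − 1.5) = 43.164 kPa.
Initial effective stress: σ'_0 = σ_v − u = 105.77 − 43.164 = 62.606 kPa.
Stress increase at mid-clay by the 2:1 spreading method:
Δσ = qBL/((B+z)(L+z)) = 121×3.1×3.1/((3.1+5.9)(3.1+5.9)) = 14.356 kPa
Final effective stress: σ'_f = 62.606 + 14.356 = 76.962 kPa.
σ'_f = 76.962 > σ'_p = 66.5 kPa, so the stress path crosses the preconsolidation pressure — recompression up to σ'_p, then virgin compression beyond:
S_c = H/(1+e₀)·[C_r·log₁₀(σ'_p/σ'_0) + C_c·log₁₀(σ'_f/σ'_p)]
    = 6.2/1.86 × [0.064×log₁₀(66.5/62.606) + 0.36×log₁₀(76.962/66.5)]
    = 3.3333 × [0.0016772 + 0.022844] = 0.08174 m

S_c ≈ 81.7 mm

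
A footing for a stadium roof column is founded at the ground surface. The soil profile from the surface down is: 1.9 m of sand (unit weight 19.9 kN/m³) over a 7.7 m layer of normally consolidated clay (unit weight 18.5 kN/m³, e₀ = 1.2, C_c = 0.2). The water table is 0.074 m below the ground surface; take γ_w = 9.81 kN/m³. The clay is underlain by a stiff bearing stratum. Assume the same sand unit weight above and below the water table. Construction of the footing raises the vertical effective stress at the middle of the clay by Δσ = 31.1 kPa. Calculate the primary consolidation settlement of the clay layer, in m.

S_c ≈ 0.14 m

Mid-depth of clay below the ground surface: z = 1.9 + 7.7/2 = 5.75 m.
Total vertical stress at mid-clay: σ_v = 19.9×1.9 + 18.5×3.85 = 109.03 kPa.
Pore pressure: u = 9.81×(5.75 − 0.074) = 55.682 kPa.
Initial effective stress: σ'_0 = σ_v − u = 109.03 − 55.682 = 53.348 kPa.
Final effective stress: σ'_f = σ'_0 + Δσ = 53.348 + 31.1 = 84.448 kPa.
Normally consolidated clay, so the full stress increment lies on the virgin compression line:
S_c = C_c·H/(1+e₀)·log₁₀(σ'_f/σ'_0) = 0.2×7.7/(1+1.2)×log₁₀(84.448/53.348)
    = 0.7 × 0.19947 = 0.1396 m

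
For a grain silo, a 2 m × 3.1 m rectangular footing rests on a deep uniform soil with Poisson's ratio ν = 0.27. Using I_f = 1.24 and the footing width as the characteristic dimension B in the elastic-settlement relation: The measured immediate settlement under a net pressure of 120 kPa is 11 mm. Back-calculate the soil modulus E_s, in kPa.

E_s ≈ 25100 kPa

S_e = q·B·(1−ν²)/E_s · I_f  ⇒  E_s = q·B·(1−ν²)·I_f / S_e.
E_s = 120 × 2 × 0.9271 × 1.24 / 0.011 = 25080 kPa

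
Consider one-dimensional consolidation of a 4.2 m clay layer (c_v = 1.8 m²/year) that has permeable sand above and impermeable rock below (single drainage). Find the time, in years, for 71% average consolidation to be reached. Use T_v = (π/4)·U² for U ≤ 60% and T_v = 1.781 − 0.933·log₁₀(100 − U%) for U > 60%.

Drainage path length: H_d = H = 4.2 m (single drainage).
U > 60%: T_v = 1.781 − 0.933·log₁₀(100 − 71) = 0.41658.
t = T_v·H_d²/c_v = 0.41658×4.2²/1.8 = 4.082 years.

t ≈ 4.08 years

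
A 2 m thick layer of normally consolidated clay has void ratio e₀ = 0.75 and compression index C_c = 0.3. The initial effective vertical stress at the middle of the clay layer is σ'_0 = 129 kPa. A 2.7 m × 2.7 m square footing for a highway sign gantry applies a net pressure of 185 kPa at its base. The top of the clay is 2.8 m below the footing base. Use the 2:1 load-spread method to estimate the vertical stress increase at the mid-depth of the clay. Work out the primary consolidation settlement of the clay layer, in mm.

S_c ≈ 32.9 mm

Mid-depth of clay below the footing base: z = 2.8 + 2/2 = 3.8 m.
Stress increase at mid-clay by the 2:1 spreading method:
Δσ = qBL/((B+z)(L+z)) = 185×2.7×2.7/((2.7+3.8)(2.7+3.8)) = 31.921 kPa
Final effective stress: σ'_f = σ'_0 + Δσ = 129 + 31.921 = 160.92 kPa.
Normally consolidated clay, so the full stress increment lies on the virgin compression line:
S_c = C_c·H/(1+e₀)·log₁₀(σ'_f/σ'_0) = 0.3×2/(1+0.75)×log₁₀(160.92/129)
    = 0.34286 × 0.09602 = 0.03292 m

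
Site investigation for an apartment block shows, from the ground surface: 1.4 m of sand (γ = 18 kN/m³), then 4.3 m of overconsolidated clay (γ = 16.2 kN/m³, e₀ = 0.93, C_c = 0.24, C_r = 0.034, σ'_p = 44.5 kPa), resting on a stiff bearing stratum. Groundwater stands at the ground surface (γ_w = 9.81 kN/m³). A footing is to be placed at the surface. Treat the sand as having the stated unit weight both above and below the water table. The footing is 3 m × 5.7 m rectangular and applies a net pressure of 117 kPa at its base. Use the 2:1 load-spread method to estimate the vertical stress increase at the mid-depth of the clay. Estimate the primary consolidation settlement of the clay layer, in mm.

Mid-depth of clay below the ground surface: z = 1.4 + 4.3/2 = 3.55 m.
Total vertical stress at mid-clay: σ_v = 18×1.4 + 16.2×2.15 = 60.03 kPa.
Pore pressure: u = 9.81×(3.55 − 0) = 34.825 kPa.
Initial effective stress: σ'_0 = σ_v − u = 60.03 − 34.825 = 25.205 kPa.
Stress increase at mid-clay by the 2:1 spreading method:
Δσ = qBL/((B+z)(L+z)) = 117×3×5.7/((3+3.55)(5.7+3.55)) = 33.022 kPa
Final effective stress: σ'_f = 25.205 + 33.022 = 58.227 kPa.
σ'_f = 58.227 > σ'_p = 44.5 kPa, so the stress path crosses the preconsolidation pressure — recompression up to σ'_p, then virgin compression beyond:
S_c = H/(1+e₀)·[C_r·log₁₀(σ'_p/σ'_0) + C_c·log₁₀(σ'_f/σ'_p)]
    = 4.3/1.93 × [0.034×log₁₀(44.5/25.205) + 0.24×log₁₀(58.227/44.5)]
    = 2.228 × [0.0083937 + 0.028023] = 0.08114 m

S_c ≈ 81.1 mm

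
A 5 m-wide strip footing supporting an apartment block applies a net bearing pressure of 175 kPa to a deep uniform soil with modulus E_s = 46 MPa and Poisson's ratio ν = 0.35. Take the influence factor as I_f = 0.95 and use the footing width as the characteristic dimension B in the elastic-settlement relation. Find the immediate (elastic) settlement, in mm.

Immediate (elastic) settlement: S_e = q·B·(1−ν²)/E_s · I_f.
E_s = 46 MPa = 46000 kPa.
S_e = 175 × 5 × (1 − 0.35²) / 46000 × 0.95
    = 175 × 5 × 0.8775 / 46000 × 0.95
    = 0.01586 m = 15.86 mm

S_e ≈ 15.9 mm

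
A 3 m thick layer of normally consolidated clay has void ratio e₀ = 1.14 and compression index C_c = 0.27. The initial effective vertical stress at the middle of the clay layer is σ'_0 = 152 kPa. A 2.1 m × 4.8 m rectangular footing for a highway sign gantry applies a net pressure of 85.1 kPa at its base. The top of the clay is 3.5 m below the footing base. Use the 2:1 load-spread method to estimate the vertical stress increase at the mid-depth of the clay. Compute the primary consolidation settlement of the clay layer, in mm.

S_c ≈ 12.8 mm

Mid-depth of clay below the footing base: z = 3.5 + 3/2 = 5 m.
Stress increase at mid-clay by the 2:1 spreading method:
Δσ = qBL/((B+z)(L+z)) = 85.1×2.1×4.8/((2.1+5)(4.8+5)) = 12.328 kPa
Final effective stress: σ'_f = σ'_0 + Δσ = 152 + 12.328 = 164.33 kPa.
Normally consolidated clay, so the full stress increment lies on the virgin compression line:
S_c = C_c·H/(1+e₀)·log₁₀(σ'_f/σ'_0) = 0.27×3/(1+1.14)×log₁₀(164.33/152)
    = 0.3785 × 0.033873 = 0.01282 m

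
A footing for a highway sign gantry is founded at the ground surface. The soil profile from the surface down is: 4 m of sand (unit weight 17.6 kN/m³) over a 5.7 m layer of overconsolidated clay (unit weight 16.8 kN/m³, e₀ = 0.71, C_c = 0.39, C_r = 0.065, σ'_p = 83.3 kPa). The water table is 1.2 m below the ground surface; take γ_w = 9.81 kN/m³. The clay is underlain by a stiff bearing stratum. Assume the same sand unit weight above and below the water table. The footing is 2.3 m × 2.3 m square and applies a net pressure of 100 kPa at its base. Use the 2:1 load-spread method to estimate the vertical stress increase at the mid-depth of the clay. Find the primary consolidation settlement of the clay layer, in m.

Mid-depth of clay below the ground surface: z = 4 + 5.7/2 = 6.85 m.
Total vertical stress at mid-clay: σ_v = 17.6×4 + 16.8×2.85 = 118.28 kPa.
Pore pressure: u = 9.81×(6.85 − 1.2) = 55.427 kPa.
Initial effective stress: σ'_0 = σ_v − u = 118.28 − 55.427 = 62.853 kPa.
Stress increase at mid-clay by the 2:1 spreading method:
Δσ = qBL/((B+z)(L+z)) = 100×2.3×2.3/((2.3+6.85)(2.3+6.85)) = 6.3185 kPa
Final effective stress: σ'_f = 62.853 + 6.3185 = 69.172 kPa.
σ'_f = 69.172 ≤ σ'_p = 83.3 kPa, so the clay remains overconsolidated and only the recompression index applies:
S_c = C_r·H/(1+e₀)·log₁₀(σ'_f/σ'_0) = 0.065×5.7/1.71×log₁₀(69.172/62.853)
    = 0.21666 × 0.041604 = 0.009014 m

S_c ≈ 0.00901 m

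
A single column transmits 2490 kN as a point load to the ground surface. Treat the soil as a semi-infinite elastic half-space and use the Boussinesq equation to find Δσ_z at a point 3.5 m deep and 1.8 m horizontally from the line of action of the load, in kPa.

Boussinesq vertical stress below a point load on an elastic half-space:
Δσ_z = 3P/(2πz²) · [1 + (r/z)²]^(−5/2)
r/z = 1.8/3.5 = 0.51429; [1+(r/z)²]^(−5/2) = 0.55618.
Δσ_z = 3×2490/(2π×3.5²) × 0.55618 = 97.052 × 0.55618 = 53.98 kPa

Δσ_z ≈ 54 kPa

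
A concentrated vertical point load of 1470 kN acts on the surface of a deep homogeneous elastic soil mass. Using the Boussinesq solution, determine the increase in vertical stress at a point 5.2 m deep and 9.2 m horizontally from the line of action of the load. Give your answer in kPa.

Boussinesq vertical stress below a point load on an elastic half-space:
Δσ_z = 3P/(2πz²) · [1 + (r/z)²]^(−5/2)
r/z = 9.2/5.2 = 1.7692; [1+(r/z)²]^(−5/2) = 0.028846.
Δσ_z = 3×1470/(2π×5.2²) × 0.028846 = 25.957 × 0.028846 = 0.7488 kPa

Δσ_z ≈ 0.749 kPa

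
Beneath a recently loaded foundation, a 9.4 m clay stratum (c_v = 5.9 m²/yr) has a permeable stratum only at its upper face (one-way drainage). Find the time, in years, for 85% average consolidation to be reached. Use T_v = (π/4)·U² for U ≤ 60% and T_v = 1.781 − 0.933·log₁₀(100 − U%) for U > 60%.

t ≈ 10.2 years

Drainage path length: H_d = H = 9.4 m (single drainage).
U > 60%: T_v = 1.781 − 0.933·log₁₀(100 − 85) = 0.68371.
t = T_v·H_d²/c_v = 0.68371×9.4²/5.9 = 10.24 years.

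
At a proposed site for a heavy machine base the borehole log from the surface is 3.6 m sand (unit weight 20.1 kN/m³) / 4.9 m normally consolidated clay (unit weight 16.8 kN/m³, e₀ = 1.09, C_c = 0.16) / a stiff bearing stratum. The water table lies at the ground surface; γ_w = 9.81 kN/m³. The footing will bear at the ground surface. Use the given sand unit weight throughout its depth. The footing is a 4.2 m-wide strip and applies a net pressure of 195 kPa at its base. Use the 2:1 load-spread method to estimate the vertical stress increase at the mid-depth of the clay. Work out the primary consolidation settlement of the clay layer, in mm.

Mid-depth of clay below the ground surface: z = 3.6 + 4.9/2 = 6.05 m.
Total vertical stress at mid-clay: σ_v = 20.1×3.6 + 16.8×2.45 = 113.52 kPa.
Pore pressure: u = 9.81×(6.05 − 0) = 59.351 kPa.
Initial effective stress: σ'_0 = σ_v − u = 113.52 − 59.351 = 54.169 kPa.
Stress increase at mid-clay by the 2:1 spreading method:
Δσ = qB/(B+z) = 195×4.2/(4.2+6.05) = 79.902 kPa
Final effective stress: σ'_f = σ'_0 + Δσ = 54.169 + 79.902 = 134.07 kPa.
Normally consolidated clay, so the full stress increment lies on the virgin compression line:
S_c = C_c·H/(1+e₀)·log₁₀(σ'_f/σ'_0) = 0.16×4.9/(1+1.09)×log₁₀(134.07/54.169)
    = 0.37512 × 0.39358 = 0.1476 m

S_c ≈ 148 mm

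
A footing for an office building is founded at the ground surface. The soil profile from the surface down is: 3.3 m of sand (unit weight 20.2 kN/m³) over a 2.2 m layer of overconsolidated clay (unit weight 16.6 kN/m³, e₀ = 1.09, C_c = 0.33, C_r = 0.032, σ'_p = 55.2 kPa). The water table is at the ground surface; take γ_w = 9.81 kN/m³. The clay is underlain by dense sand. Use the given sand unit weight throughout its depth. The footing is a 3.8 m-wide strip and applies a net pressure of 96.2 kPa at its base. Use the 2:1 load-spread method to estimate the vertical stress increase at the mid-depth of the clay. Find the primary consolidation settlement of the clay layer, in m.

Mid-depth of clay below the ground surface: z = 3.3 + 2.2/2 = 4.4 m.
Total vertical stress at mid-clay: σ_v = 20.2×3.3 + 16.6×1.1 = 84.92 kPa.
Pore pressure: u = 9.81×(4.4 − 0) = 43.164 kPa.
Initial effective stress: σ'_0 = σ_v − u = 84.92 − 43.164 = 41.756 kPa.
Stress increase at mid-clay by the 2:1 spreading method:
Δσ = qB/(B+z) = 96.2×3.8/(3.8+4.4) = 44.58 kPa
Final effective stress: σ'_f = 41.756 + 44.58 = 86.336 kPa.
σ'_f = 86.336 > σ'_p = 55.2 kPa, so the stress path crosses the preconsolidation pressure — recompression up to σ'_p, then virgin compression beyond:
S_c = H/(1+e₀)·[C_r·log₁₀(σ'_p/σ'_0) + C_c·log₁₀(σ'_f/σ'_p)]
    = 2.2/2.09 × [0.032×log₁₀(55.2/41.756) + 0.33×log₁₀(86.336/55.2)]
    = 1.0526 × [0.003879 + 0.064103] = 0.07156 m

S_c ≈ 0.0716 m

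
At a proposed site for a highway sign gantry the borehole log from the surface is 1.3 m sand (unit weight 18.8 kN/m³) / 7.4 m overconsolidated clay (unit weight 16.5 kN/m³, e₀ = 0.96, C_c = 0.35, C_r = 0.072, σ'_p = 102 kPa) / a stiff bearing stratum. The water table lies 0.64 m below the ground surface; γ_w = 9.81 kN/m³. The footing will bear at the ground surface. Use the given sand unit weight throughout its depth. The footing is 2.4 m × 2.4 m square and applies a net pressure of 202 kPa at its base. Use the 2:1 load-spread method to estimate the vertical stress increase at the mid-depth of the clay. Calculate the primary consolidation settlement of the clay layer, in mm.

Mid-depth of clay below the ground surface: z = 1.3 + 7.4/2 = 5 m.
Total vertical stress at mid-clay: σ_v = 18.8×1.3 + 16.5×3.7 = 85.49 kPa.
Pore pressure: u = 9.81×(5 − 0.64) = 42.772 kPa.
Initial effective stress: σ'_0 = σ_v − u = 85.49 − 42.772 = 42.718 kPa.
Stress increase at mid-clay by the 2:1 spreading method:
Δσ = qBL/((B+z)(L+z)) = 202×2.4×2.4/((2.4+5)(2.4+5)) = 21.248 kPa
Final effective stress: σ'_f = 42.718 + 21.248 = 63.966 kPa.
σ'_f = 63.966 ≤ σ'_p = 102 kPa, so the clay remains overconsolidated and only the recompression index applies:
S_c = C_r·H/(1+e₀)·log₁₀(σ'_f/σ'_0) = 0.072×7.4/1.96×log₁₀(63.966/42.718)
    = 0.27184 × 0.17534 = 0.04766 m

S_c ≈ 47.7 mm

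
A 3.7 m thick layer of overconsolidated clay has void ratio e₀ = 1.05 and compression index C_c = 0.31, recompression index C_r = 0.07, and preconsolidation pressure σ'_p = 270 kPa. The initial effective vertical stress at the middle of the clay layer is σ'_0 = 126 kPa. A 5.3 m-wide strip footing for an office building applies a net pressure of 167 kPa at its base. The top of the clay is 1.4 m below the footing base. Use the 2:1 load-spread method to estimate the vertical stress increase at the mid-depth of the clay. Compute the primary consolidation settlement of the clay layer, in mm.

Mid-depth of clay below the footing base: z = 1.4 + 3.7/2 = 3.25 m.
Stress increase at mid-clay by the 2:1 spreading method:
Δσ = qB/(B+z) = 167×5.3/(5.3+3.25) = 103.52 kPa
Final effective stress: σ'_f = 126 + 103.52 = 229.52 kPa.
σ'_f = 229.52 ≤ σ'_p = 270 kPa, so the clay remains overconsolidated and only the recompression index applies:
S_c = C_r·H/(1+e₀)·log₁₀(σ'_f/σ'_0) = 0.07×3.7/2.05×log₁₀(229.52/126)
    = 0.12634 × 0.26045 = 0.03291 m

S_c ≈ 32.9 mm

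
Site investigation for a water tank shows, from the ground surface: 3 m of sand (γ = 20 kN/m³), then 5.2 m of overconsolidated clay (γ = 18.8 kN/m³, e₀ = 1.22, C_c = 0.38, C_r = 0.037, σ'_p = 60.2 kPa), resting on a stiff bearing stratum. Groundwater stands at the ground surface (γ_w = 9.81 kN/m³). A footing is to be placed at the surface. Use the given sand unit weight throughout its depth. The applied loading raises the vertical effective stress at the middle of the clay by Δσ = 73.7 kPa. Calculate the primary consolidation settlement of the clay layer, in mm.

S_c ≈ 295 mm

Mid-depth of clay below the ground surface: z = 3 + 5.2/2 = 5.6 m.
Total vertical stress at mid-clay: σ_v = 20×3 + 18.8×2.6 = 108.88 kPa.
Pore pressure: u = 9.81×(5.6 − 0) = 54.936 kPa.
Initial effective stress: σ'_0 = σ_v − u = 108.88 − 54.936 = 53.944 kPa.
Final effective stress: σ'_f = 53.944 + 73.7 = 127.64 kPa.
σ'_f = 127.64 > σ'_p = 60.2 kPa, so the stress path crosses the preconsolidation pressure — recompression up to σ'_p, then virgin compression beyond:
S_c = H/(1+e₀)·[C_r·log₁₀(σ'_p/σ'_0) + C_c·log₁₀(σ'_f/σ'_p)]
    = 5.2/2.22 × [0.037×log₁₀(60.2/53.944) + 0.38×log₁₀(127.64/60.2)]
    = 2.3423 × [0.0017632 + 0.12403] = 0.2946 m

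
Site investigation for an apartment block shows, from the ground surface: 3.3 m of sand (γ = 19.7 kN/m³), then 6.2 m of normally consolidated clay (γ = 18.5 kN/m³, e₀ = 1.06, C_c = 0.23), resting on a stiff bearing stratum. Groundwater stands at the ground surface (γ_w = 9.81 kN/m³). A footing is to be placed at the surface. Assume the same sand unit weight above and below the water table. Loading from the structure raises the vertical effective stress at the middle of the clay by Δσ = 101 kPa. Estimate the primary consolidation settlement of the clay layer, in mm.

Mid-depth of clay below the ground surface: z = 3.3 + 6.2/2 = 6.4 m.
Total vertical stress at mid-clay: σ_v = 19.7×3.3 + 18.5×3.1 = 122.36 kPa.
Pore pressure: u = 9.81×(6.4 − 0) = 62.784 kPa.
Initial effective stress: σ'_0 = σ_v − u = 122.36 − 62.784 = 59.576 kPa.
Final effective stress: σ'_f = σ'_0 + Δσ = 59.576 + 101 = 160.58 kPa.
Normally consolidated clay, so the full stress increment lies on the virgin compression line:
S_c = C_c·H/(1+e₀)·log₁₀(σ'_f/σ'_0) = 0.23×6.2/(1+1.06)×log₁₀(160.58/59.576)
    = 0.69223 × 0.43062 = 0.2981 m

S_c ≈ 298 mm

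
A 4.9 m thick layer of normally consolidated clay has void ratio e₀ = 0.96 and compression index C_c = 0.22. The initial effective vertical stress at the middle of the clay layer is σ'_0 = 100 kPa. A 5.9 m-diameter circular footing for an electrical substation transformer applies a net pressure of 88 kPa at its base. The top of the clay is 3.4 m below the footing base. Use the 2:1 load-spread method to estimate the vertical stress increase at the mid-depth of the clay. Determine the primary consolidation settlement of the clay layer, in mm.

Mid-depth of clay below the footing base: z = 3.4 + 4.9/2 = 5.85 m.
Stress increase at mid-clay by the 2:1 spreading method:
Δσ ≈ qD²/(D+z)² = 88×5.9²/(5.9+5.85)² = 22.188 kPa
Final effective stress: σ'_f = σ'_0 + Δσ = 100 + 22.188 = 122.19 kPa.
Normally consolidated clay, so the full stress increment lies on the virgin compression line:
S_c = C_c·H/(1+e₀)·log₁₀(σ'_f/σ'_0) = 0.22×4.9/(1+0.96)×log₁₀(122.19/100)
    = 0.55 × 0.087036 = 0.04787 m

S_c ≈ 47.9 mm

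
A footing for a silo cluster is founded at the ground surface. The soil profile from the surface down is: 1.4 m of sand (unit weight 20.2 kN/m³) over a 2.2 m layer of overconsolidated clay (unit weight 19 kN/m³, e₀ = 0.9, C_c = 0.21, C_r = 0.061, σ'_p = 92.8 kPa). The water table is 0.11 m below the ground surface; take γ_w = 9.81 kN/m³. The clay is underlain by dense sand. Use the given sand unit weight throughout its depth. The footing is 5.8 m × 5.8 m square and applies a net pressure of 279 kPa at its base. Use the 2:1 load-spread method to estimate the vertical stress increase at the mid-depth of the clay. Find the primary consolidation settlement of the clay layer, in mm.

Mid-depth of clay below the ground surface: z = 1.4 + 2.2/2 = 2.5 m.
Total vertical stress at mid-clay: σ_v = 20.2×1.4 + 19×1.1 = 49.18 kPa.
Pore pressure: u = 9.81×(2.5 − 0.11) = 23.446 kPa.
Initial effective stress: σ'_0 = σ_v − u = 49.18 − 23.446 = 25.734 kPa.
Stress increase at mid-clay by the 2:1 spreading method:
Δσ = qBL/((B+z)(L+z)) = 279×5.8×5.8/((5.8+2.5)(5.8+2.5)) = 136.24 kPa
Final effective stress: σ'_f = 25.734 + 136.24 = 161.97 kPa.
σ'_f = 161.97 > σ'_p = 92.8 kPa, so the stress path crosses the preconsolidation pressure — recompression up to σ'_p, then virgin compression beyond:
S_c = H/(1+e₀)·[C_r·log₁₀(σ'_p/σ'_0) + C_c·log₁₀(σ'_f/σ'_p)]
    = 2.2/1.9 × [0.061×log₁₀(92.8/25.734) + 0.21×log₁₀(161.97/92.8)]
    = 1.1579 × [0.033979 + 0.050796] = 0.09816 m

S_c ≈ 98.2 mm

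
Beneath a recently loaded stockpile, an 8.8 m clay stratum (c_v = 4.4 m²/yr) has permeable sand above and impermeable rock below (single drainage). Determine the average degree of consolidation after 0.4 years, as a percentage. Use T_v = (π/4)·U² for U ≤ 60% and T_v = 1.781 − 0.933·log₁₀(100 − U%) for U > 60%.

U ≈ 17 %

Drainage path length: H_d = H = 8.8 m (single drainage).
T_v = c_v·t/H_d² = 4.4×0.4/8.8² = 0.022727.
T_v = 0.022727 corresponds to the U ≤ 60% branch:
U = √(4T_v/π) = 0.1701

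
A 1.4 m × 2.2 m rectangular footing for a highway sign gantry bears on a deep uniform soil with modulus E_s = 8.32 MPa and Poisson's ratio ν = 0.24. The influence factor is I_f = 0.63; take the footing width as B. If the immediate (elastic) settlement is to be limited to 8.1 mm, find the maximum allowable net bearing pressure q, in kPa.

q ≈ 81.1 kPa

E_s = 8.32 MPa = 8320 kPa.
S_e = q·B·(1−ν²)/E_s · I_f  ⇒  q = S_e·E_s / (B·(1−ν²)·I_f).
q = 0.0081 × 8320 / (1.4 × 0.9424 × 0.63) = 81.08 kPa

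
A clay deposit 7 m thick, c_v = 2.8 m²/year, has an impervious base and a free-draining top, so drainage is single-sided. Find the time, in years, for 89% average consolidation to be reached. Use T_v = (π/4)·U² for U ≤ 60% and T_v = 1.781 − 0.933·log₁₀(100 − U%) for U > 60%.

t ≈ 14.2 years

Drainage path length: H_d = H = 7 m (single drainage).
U > 60%: T_v = 1.781 − 0.933·log₁₀(100 − 89) = 0.80938.
t = T_v·H_d²/c_v = 0.80938×7²/2.8 = 14.16 years.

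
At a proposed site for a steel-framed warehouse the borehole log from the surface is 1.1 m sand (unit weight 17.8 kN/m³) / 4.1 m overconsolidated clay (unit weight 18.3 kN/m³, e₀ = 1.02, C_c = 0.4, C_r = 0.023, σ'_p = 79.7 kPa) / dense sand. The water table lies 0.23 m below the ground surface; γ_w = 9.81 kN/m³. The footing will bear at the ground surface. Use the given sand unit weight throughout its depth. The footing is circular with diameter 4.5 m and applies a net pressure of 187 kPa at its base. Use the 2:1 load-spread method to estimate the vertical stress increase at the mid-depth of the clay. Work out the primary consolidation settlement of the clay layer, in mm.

S_c ≈ 75.9 mm

Mid-depth of clay below the ground surface: z = 1.1 + 4.1/2 = 3.15 m.
Total vertical stress at mid-clay: σ_v = 17.8×1.1 + 18.3×2.05 = 57.095 kPa.
Pore pressure: u = 9.81×(3.15 − 0.23) = 28.645 kPa.
Initial effective stress: σ'_0 = σ_v − u = 57.095 − 28.645 = 28.45 kPa.
Stress increase at mid-clay by the 2:1 spreading method:
Δσ ≈ qD²/(D+z)² = 187×4.5²/(4.5+3.15)² = 64.706 kPa
Final effective stress: σ'_f = 28.45 + 64.706 = 93.156 kPa.
σ'_f = 93.156 > σ'_p = 79.7 kPa, so the stress path crosses the preconsolidation pressure — recompression up to σ'_p, then virgin compression beyond:
S_c = H/(1+e₀)·[C_r·log₁₀(σ'_p/σ'_0) + C_c·log₁₀(σ'_f/σ'_p)]
    = 4.1/2.02 × [0.023×log₁₀(79.7/28.45) + 0.4×log₁₀(93.156/79.7)]
    = 2.0297 × [0.01029 + 0.027101] = 0.07589 m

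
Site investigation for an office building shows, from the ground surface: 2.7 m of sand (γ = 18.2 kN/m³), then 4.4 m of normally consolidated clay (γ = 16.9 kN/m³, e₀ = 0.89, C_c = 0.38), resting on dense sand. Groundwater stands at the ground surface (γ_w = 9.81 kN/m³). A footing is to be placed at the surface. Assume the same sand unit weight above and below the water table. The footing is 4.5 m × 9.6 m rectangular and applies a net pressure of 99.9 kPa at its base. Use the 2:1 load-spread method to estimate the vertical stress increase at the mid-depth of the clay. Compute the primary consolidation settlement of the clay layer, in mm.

Mid-depth of clay below the ground surface: z = 2.7 + 4.4/2 = 4.9 m.
Total vertical stress at mid-clay: σ_v = 18.2×2.7 + 16.9×2.2 = 86.32 kPa.
Pore pressure: u = 9.81×(4.9 − 0) = 48.069 kPa.
Initial effective stress: σ'_0 = σ_v − u = 86.32 − 48.069 = 38.251 kPa.
Stress increase at mid-clay by the 2:1 spreading method:
Δσ = qBL/((B+z)(L+z)) = 99.9×4.5×9.6/((4.5+4.9)(9.6+4.9)) = 31.663 kPa
Final effective stress: σ'_f = σ'_0 + Δσ = 38.251 + 31.663 = 69.914 kPa.
Normally consolidated clay, so the full stress increment lies on the virgin compression line:
S_c = C_c·H/(1+e₀)·log₁₀(σ'_f/σ'_0) = 0.38×4.4/(1+0.89)×log₁₀(69.914/38.251)
    = 0.88466 × 0.26192 = 0.2317 m

S_c ≈ 232 mm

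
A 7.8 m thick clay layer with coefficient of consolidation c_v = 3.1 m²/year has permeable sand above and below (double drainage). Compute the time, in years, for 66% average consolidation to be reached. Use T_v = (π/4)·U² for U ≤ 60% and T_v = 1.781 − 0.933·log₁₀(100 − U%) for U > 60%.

Drainage path length: H_d = H/2 = 3.9 m (double drainage).
U > 60%: T_v = 1.781 − 0.933·log₁₀(100 − 66) = 0.35213.
t = T_v·H_d²/c_v = 0.35213×3.9²/3.1 = 1.728 years.

t ≈ 1.73 years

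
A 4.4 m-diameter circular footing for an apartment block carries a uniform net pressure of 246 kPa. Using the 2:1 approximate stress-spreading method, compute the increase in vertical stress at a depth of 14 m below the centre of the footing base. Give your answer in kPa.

By the 2:1 method the load spreads at 1 horizontal : 2 vertical, so at depth z the loaded area has grown by z in each plan dimension:
Δσ ≈ qD²/(D+z)² = 246×4.4²/(4.4+14)² = 14.067 kPa

Δσ_z ≈ 14.1 kPa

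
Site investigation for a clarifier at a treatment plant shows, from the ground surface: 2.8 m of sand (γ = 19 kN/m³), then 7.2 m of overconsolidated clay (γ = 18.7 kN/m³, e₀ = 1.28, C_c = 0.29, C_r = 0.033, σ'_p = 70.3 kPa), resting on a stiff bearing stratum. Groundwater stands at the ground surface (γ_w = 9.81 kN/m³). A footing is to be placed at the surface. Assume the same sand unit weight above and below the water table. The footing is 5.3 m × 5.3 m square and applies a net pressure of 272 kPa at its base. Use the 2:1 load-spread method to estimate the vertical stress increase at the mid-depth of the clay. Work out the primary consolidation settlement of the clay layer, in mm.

Mid-depth of clay below the ground surface: z = 2.8 + 7.2/2 = 6.4 m.
Total vertical stress at mid-clay: σ_v = 19×2.8 + 18.7×3.6 = 120.52 kPa.
Pore pressure: u = 9.81×(6.4 − 0) = 62.784 kPa.
Initial effective stress: σ'_0 = σ_v − u = 120.52 − 62.784 = 57.736 kPa.
Stress increase at mid-clay by the 2:1 spreading method:
Δσ = qBL/((B+z)(L+z)) = 272×5.3×5.3/((5.3+6.4)(5.3+6.4)) = 55.815 kPa
Final effective stress: σ'_f = 57.736 + 55.815 = 113.55 kPa.
σ'_f = 113.55 > σ'_p = 70.3 kPa, so the stress path crosses the preconsolidation pressure — recompression up to σ'_p, then virgin compression beyond:
S_c = H/(1+e₀)·[C_r·log₁₀(σ'_p/σ'_0) + C_c·log₁₀(σ'_f/σ'_p)]
    = 7.2/2.28 × [0.033×log₁₀(70.3/57.736) + 0.29×log₁₀(113.55/70.3)]
    = 3.1579 × [0.0028218 + 0.060387] = 0.1996 m

S_c ≈ 200 mm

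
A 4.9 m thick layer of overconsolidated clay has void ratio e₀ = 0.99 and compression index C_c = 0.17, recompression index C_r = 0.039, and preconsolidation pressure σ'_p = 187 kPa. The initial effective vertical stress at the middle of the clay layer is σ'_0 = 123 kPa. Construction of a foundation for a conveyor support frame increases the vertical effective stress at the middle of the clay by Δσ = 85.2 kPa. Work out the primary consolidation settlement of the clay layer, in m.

Final effective stress: σ'_f = 123 + 85.2 = 208.2 kPa.
σ'_f = 208.2 > σ'_p = 187 kPa, so the stress path crosses the preconsolidation pressure — recompression up to σ'_p, then virgin compression beyond:
S_c = H/(1+e₀)·[C_r·log₁₀(σ'_p/σ'_0) + C_c·log₁₀(σ'_f/σ'_p)]
    = 4.9/1.99 × [0.039×log₁₀(187/123) + 0.17×log₁₀(208.2/187)]
    = 2.4623 × [0.0070955 + 0.0079287] = 0.03699 m

S_c ≈ 0.037 m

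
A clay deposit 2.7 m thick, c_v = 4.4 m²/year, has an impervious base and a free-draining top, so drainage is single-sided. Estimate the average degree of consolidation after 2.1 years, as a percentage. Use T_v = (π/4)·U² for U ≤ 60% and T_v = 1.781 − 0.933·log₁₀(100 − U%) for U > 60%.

Drainage path length: H_d = H = 2.7 m (single drainage).
T_v = c_v·t/H_d² = 4.4×2.1/2.7² = 1.2675.
T_v = 1.2675 corresponds to the U > 60% branch:
U = 1 − 10^((1.781 − T_v)/0.933)/100 = 0.9645

U ≈ 96.4 %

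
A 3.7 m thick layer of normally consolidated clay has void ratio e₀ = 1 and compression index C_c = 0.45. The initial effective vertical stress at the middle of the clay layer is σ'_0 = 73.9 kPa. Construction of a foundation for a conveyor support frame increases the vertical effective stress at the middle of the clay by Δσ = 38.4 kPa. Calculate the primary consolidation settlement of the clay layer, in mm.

Final effective stress: σ'_f = σ'_0 + Δσ = 73.9 + 38.4 = 112.3 kPa.
Normally consolidated clay, so the full stress increment lies on the virgin compression line:
S_c = C_c·H/(1+e₀)·log₁₀(σ'_f/σ'_0) = 0.45×3.7/(1+1)×log₁₀(112.3/73.9)
    = 0.8325 × 0.18174 = 0.1513 m

S_c ≈ 151 mm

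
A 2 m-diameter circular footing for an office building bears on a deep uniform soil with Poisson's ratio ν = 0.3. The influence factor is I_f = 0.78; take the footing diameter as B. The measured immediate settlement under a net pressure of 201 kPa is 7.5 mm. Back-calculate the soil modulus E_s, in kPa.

S_e = q·B·(1−ν²)/E_s · I_f  ⇒  E_s = q·B·(1−ν²)·I_f / S_e.
E_s = 201 × 2 × 0.91 × 0.78 / 0.0075 = 38050 kPa

E_s ≈ 38000 kPa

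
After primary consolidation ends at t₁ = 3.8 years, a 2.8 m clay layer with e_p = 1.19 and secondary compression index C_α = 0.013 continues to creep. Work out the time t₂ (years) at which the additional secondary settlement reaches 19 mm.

S_s = C_α·H/(1+e_p)·log₁₀(t₂/t₁) ⇒ log₁₀(t₂/t₁) = S_s·(1+e_p)/(C_α·H).
log₁₀(t₂/t₁) = 0.019 × (1+1.19) / (0.013×2.8) = 1.143
t₂ = t₁ × 10^1.143 = 3.8 × 13.9 = 52.83 years

t₂ ≈ 52.8 years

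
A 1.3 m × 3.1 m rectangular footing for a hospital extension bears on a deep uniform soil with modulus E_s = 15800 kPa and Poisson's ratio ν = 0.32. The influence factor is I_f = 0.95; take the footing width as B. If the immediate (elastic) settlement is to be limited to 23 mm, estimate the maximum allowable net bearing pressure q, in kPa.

S_e = q·B·(1−ν²)/E_s · I_f  ⇒  q = S_e·E_s / (B·(1−ν²)·I_f).
q = 0.023 × 15800 / (1.3 × 0.8976 × 0.95) = 327.8 kPa

q ≈ 328 kPa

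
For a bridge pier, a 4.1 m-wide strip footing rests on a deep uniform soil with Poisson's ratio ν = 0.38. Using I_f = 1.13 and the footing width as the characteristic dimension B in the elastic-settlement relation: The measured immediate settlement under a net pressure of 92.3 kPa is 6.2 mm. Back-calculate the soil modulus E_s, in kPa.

S_e = q·B·(1−ν²)/E_s · I_f  ⇒  E_s = q·B·(1−ν²)·I_f / S_e.
E_s = 92.3 × 4.1 × 0.8556 × 1.13 / 0.0062 = 59010 kPa

E_s ≈ 59000 kPa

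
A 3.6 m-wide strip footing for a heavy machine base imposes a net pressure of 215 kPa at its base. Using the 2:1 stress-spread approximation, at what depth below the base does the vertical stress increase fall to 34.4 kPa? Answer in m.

2:1 spreading — at depth z the loaded area has grown by z in each plan dimension:
qB/(B+z) = Δσ_z ⇒ z = qB/Δσ_z − B = 215×3.6/34.4 − 3.6 = 18.9 m

z ≈ 18.9 m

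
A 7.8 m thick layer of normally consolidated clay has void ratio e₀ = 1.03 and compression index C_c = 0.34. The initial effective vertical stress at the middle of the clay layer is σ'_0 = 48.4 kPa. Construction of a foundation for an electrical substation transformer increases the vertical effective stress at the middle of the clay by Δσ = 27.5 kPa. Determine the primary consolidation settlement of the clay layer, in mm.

Final effective stress: σ'_f = σ'_0 + Δσ = 48.4 + 27.5 = 75.9 kPa.
Normally consolidated clay, so the full stress increment lies on the virgin compression line:
S_c = C_c·H/(1+e₀)·log₁₀(σ'_f/σ'_0) = 0.34×7.8/(1+1.03)×log₁₀(75.9/48.4)
    = 1.3064 × 0.1954 = 0.2553 m

S_c ≈ 255 mm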